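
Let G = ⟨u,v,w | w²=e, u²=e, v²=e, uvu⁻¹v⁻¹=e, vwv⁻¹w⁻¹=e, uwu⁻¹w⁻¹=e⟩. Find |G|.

Enumerate words in the generators, reducing via the relations: the distinct elements are
  {e, u, v, w, uv, uw, vw, uvw}.
No further products give new elements, so |G| = 8.

Answer: 8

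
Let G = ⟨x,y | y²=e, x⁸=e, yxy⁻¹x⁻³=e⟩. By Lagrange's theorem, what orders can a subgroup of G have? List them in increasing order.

|G| = 16 = 2⁴. By Lagrange's theorem the order of any subgroup divides 16; the divisors of 16 are 1, 2, 4, 8, 16.

Answer: 1, 2, 4, 8, 16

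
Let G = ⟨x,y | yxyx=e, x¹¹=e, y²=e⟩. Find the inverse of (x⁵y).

The order of (x⁵y) is 2 (smallest k with (x⁵y)ᵏ = e), so (x⁵y)⁻¹ = (x⁵y)¹ = x⁵y.
Check: (x⁵y) · (x⁵y) → (x⁵y) · x⁵ = y;   y · y = e, giving e as required.

Answer: x⁵y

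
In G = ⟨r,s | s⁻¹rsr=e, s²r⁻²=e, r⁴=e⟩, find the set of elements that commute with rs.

⟨rs⟩ ⊆ C_G(rs) since powers of rs commute with rs; so |C_G(rs)| ≥ |⟨rs⟩| = 4.
By orbit–stabilizer, |C_G(rs)| = |G| / |conj. class of rs| = 8 / 2 = 4.
The 4 elements commuting with rs are {e, r², rs, rs⁻¹}.

Answer: {e, r², rs, rs⁻¹}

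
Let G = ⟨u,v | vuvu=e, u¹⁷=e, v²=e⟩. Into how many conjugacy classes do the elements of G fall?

The conjugacy classes (representative and size) are:
  [e] (size 1), [u¹⁶] (size 2), [u²] (size 2), [u³] (size 2), [u¹³] (size 2), [u¹²] (size 2), [u⁶] (size 2), [u¹⁰] (size 2), [u⁹] (size 2), [u⁷v] (size 17).
Class equation: 1 + 2 + 2 + 2 + 2 + 2 + 2 + 2 + 2 + 17 = 34 = |G|. So G has 10 conjugacy classes.

Answer: 10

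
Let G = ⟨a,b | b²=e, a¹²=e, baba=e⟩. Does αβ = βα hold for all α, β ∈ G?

a·b = ab but b·a = a¹¹b, so a·b ≠ b·a and G is not abelian.

Answer: No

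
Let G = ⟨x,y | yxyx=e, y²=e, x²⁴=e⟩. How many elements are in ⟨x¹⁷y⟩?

|⟨x¹⁷y⟩| equals the order of x¹⁷y. Compute successive powers until reaching e:
  (x¹⁷y)¹ = x¹⁷y, (x¹⁷y)² = e.
The smallest positive k with (x¹⁷y)ᵏ = e is 2, so |⟨x¹⁷y⟩| = 2.

Answer: 2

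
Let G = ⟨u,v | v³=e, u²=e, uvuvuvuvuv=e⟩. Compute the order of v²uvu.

Compute successive powers until reaching e:
  (v²uvu)¹ = v²uvu, (v²uvu)² = v²uvuv²uvu, (v²uvu)³ = uv²uvuv²uv, (v²uvu)⁴ = uv²uv, (v²uvu)⁵ = e.
The smallest positive k with (v²uvu)ᵏ = e is 5.

Answer: 5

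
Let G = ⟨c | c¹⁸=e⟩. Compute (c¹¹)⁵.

Compute successive powers of (c¹¹), reducing at each step:
  (c¹¹)²: (c¹¹) · c¹¹ = c⁴
  (c¹¹)³: (c⁴) · c¹¹ = c¹⁵
  (c¹¹)⁴: (c¹⁵) · c¹¹ = c⁸
  (c¹¹)⁵: (c⁸) · c¹¹ = c

Answer: c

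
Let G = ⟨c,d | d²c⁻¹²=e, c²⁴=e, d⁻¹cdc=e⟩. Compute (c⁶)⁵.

Compute successive powers of (c⁶), reducing at each step:
  (c⁶)²: (c⁶) · c⁶ = c¹²
  (c⁶)³: (c¹²) · c⁶ = c¹⁸
  (c⁶)⁴: (c¹⁸) · c⁶ = e
  (c⁶)⁵: e · c⁶ = c⁶

Answer: c⁶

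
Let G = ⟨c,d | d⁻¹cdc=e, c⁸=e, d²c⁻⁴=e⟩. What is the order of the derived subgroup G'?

G' = [G, G] is generated by all commutators. The generator-pair commutators are: [c, d] = c².
The subgroup they normally generate is {e, c², c⁴, c⁶}, of order 4.
Check: |G/G'| = 16/4 = 4 is the order of the abelianisation.

Answer: 4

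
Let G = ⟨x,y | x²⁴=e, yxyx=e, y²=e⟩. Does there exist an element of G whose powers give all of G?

Every cyclic group is abelian. But x·y = xy while y·x = x²³y, so x·y ≠ y·x and G is not abelian. Hence G is not cyclic.

Answer: No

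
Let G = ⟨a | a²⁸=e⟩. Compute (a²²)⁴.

Compute successive powers of (a²²), reducing at each step:
  (a²²)²: (a²²) · a²² = a¹⁶
  (a²²)³: (a¹⁶) · a²² = a¹⁰
  (a²²)⁴: (a¹⁰) · a²² = a⁴

Answer: a⁴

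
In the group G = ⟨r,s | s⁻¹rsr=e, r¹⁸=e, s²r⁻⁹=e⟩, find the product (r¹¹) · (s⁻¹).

Compute (r¹¹) · (s⁻¹) by multiplying left to right and reducing via the relations at each step:
  (r¹¹) · s⁻¹ = r²s

Answer: r²s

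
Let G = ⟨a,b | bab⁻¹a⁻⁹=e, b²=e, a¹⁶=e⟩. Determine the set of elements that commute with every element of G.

An element z ∈ Z(G) iff z commutes with every generator.
For example a² is central: (a²)·a = a³ = a·(a²); (a²)·b = a²b = b·(a²).
Whereas a ∉ Z(G) since a·b = ab ≠ a⁹b = b·a.
Checking each of the 32 elements this way gives Z(G) = {e, a², a⁴, a⁶, a⁸, a¹⁰, a¹², a¹⁴}, of order 8.

Answer: {e, a², a⁴, a⁶, a⁸, a¹⁰, a¹², a¹⁴}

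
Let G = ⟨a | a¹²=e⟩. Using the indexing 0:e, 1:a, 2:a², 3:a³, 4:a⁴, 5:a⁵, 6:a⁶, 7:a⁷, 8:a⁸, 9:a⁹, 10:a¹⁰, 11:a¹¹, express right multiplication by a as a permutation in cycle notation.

(0 1 2 3 4 5 6 7 8 9 10 11)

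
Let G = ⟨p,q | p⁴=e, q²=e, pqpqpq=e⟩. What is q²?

Compute successive powers of q, reducing at each step:
  q²: q · q = e

Answer: e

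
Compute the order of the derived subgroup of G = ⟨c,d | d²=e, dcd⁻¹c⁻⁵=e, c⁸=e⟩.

G' = [G, G] is generated by all commutators. The generator-pair commutators are: [c, d] = c⁴.
The subgroup they normally generate is {e, c⁴}, of order 2.
Check: |G/G'| = 16/2 = 8 is the order of the abelianisation.

Answer: 2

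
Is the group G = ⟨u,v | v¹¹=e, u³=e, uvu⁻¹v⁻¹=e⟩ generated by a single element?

|G| = 33. The element uv has order 33 (its powers give 33 distinct elements), so ⟨uv⟩ = G and G is cyclic.

Answer: Yes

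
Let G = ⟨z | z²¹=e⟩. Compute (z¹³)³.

Compute successive powers of (z¹³), reducing at each step:
  (z¹³)²: (z¹³) · z¹³ = z⁵
  (z¹³)³: (z⁵) · z¹³ = z¹⁸

Answer: z¹⁸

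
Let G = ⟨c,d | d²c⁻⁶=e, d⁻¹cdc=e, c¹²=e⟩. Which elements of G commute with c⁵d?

⟨c⁵d⟩ ⊆ C_G(c⁵d) since powers of c⁵d commute with c⁵d; so |C_G(c⁵d)| ≥ |⟨c⁵d⟩| = 4.
By orbit–stabilizer, |C_G(c⁵d)| = |G| / |conj. class of c⁵d| = 24 / 6 = 4.
The 4 elements commuting with c⁵d are {e, c⁶, c⁵d, c⁵d⁻¹}.

Answer: {e, c⁶, c⁵d, c⁵d⁻¹}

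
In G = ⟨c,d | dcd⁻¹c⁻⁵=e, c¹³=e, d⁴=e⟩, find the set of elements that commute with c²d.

⟨c²d⟩ ⊆ C_G(c²d) since powers of c²d commute with c²d; so |C_G(c²d)| ≥ |⟨c²d⟩| = 4.
By orbit–stabilizer, |C_G(c²d)| = |G| / |conj. class of c²d| = 52 / 13 = 4.
The 4 elements commuting with c²d are {e, c²d, c¹⁰d³, c¹²d²}.

Answer: {e, c²d, c¹⁰d³, c¹²d²}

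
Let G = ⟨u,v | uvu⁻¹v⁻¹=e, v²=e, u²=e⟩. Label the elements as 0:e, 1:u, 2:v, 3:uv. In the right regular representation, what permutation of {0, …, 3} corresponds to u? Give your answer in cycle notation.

(0 1)(2 3)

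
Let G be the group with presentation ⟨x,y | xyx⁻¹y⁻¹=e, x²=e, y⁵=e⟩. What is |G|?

Enumerate words in the generators, reducing via the relations: the distinct elements are
  {e, x, y, xy, y², y³, y⁴, xy², xy³, xy⁴}.
No further products give new elements, so |G| = 10.

Answer: 10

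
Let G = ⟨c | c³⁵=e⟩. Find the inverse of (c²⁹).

The order of (c²⁹) is 35 (smallest k with (c²⁹)ᵏ = e), so (c²⁹)⁻¹ = (c²⁹)³⁴ = c⁶.
Check: (c²⁹) · (c⁶) → (c²⁹) · c⁶ = e, giving e as required.

Answer: c⁶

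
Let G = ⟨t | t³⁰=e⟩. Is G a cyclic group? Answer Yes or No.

|G| = 30. The element t has order 30 (its powers give 30 distinct elements), so ⟨t⟩ = G and G is cyclic.

Answer: Yes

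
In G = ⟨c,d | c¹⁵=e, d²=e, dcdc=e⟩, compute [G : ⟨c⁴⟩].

First find ord(c⁴) by computing successive powers:
  (c⁴)¹ = c⁴, (c⁴)² = c⁸, (c⁴)³ = c¹², (c⁴)⁴ = c, (c⁴)⁵ = c⁵, (c⁴)⁶ = c⁹, (c⁴)⁷ = c¹³, (c⁴)⁸ = c², (c⁴)⁹ = c⁶, (c⁴)¹⁰ = c¹⁰, (c⁴)¹¹ = c¹⁴, (c⁴)¹² = c³, (c⁴)¹³ = c⁷, (c⁴)¹⁴ = c¹¹, (c⁴)¹⁵ = e.
So |⟨c⁴⟩| = ord(c⁴) = 15. With |G| = 30, by Lagrange [G : ⟨c⁴⟩] = 30/15 = 2.

Answer: 2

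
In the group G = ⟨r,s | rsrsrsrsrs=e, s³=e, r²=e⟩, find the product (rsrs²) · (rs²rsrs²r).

Compute (rsrs²) · (rs²rsrs²r) by multiplying left to right and reducing via the relations at each step:
  (rsrs²) · r = rsrs²r
  (rsrs²r) · s² = rsrs²rs²
  (rsrs²rs²) · r = rs²rsrs
  (rs²rsrs) · s = rs²rsrs²
  (rs²rsrs²) · r = rs²rsrs²r
  (rs²rsrs²r) · s² = rs²rsrs²rs²
  (rs²rsrs²rs²) · r = srsrs²rs

Answer: srsrs²rs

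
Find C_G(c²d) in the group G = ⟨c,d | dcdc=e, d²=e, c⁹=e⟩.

⟨c²d⟩ ⊆ C_G(c²d) since powers of c²d commute with c²d; so |C_G(c²d)| ≥ |⟨c²d⟩| = 2.
By orbit–stabilizer, |C_G(c²d)| = |G| / |conj. class of c²d| = 18 / 9 = 2.
The 2 elements commuting with c²d are {e, c²d}.

Answer: {e, c²d}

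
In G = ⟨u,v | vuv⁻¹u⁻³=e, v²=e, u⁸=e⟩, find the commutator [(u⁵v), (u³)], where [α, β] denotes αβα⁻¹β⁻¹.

[(u⁵v), (u³)] = (u⁵v)·(u³)·(u⁵v)⁻¹·(u³)⁻¹.
  (u⁵v) · (u³) = u⁶v
  (u⁶v) · (uv) = u
  u · (u⁵) = u⁶

Answer: u⁶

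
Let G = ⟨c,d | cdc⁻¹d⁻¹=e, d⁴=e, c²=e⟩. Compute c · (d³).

Compute c · (d³) by multiplying left to right and reducing via the relations at each step:
  c · d³ = cd³

Answer: cd³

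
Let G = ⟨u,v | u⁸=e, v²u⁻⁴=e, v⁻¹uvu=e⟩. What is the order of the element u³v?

Compute successive powers until reaching e:
  (u³v)¹ = u³v, (u³v)² = u⁴, (u³v)³ = u³v⁻¹, (u³v)⁴ = e.
The smallest positive k with (u³v)ᵏ = e is 4.

Answer: 4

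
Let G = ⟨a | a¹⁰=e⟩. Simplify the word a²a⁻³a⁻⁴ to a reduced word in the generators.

Multiply left to right, reducing at each step:
  (a²) · a⁻³ = a⁹
  (a⁹) · a⁻⁴ = a⁵

Answer: a⁵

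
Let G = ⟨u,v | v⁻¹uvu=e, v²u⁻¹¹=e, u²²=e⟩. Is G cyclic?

Every cyclic group is abelian. But u·v = uv while v·u = u¹⁰v⁻¹, so u·v ≠ v·u and G is not abelian. Hence G is not cyclic.

Answer: No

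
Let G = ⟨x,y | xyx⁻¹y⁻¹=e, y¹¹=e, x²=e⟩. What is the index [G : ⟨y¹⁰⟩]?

First find ord(y¹⁰) by computing successive powers:
  (y¹⁰)¹ = y¹⁰, (y¹⁰)² = y⁹, (y¹⁰)³ = y⁸, (y¹⁰)⁴ = y⁷, (y¹⁰)⁵ = y⁶, (y¹⁰)⁶ = y⁵, (y¹⁰)⁷ = y⁴, (y¹⁰)⁸ = y³, (y¹⁰)⁹ = y², (y¹⁰)¹⁰ = y, (y¹⁰)¹¹ = e.
So |⟨y¹⁰⟩| = ord(y¹⁰) = 11. With |G| = 22, by Lagrange [G : ⟨y¹⁰⟩] = 22/11 = 2.

Answer: 2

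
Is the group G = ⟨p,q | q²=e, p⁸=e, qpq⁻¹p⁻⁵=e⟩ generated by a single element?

Every cyclic group is abelian. But p·q = pq while q·p = p⁵q, so p·q ≠ q·p and G is not abelian. Hence G is not cyclic.

Answer: No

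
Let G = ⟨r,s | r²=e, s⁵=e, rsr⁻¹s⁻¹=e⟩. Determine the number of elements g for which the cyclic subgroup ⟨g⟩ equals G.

G is cyclic of order 10. An element generates G iff its order is 10, and a cyclic group of order 10 has exactly φ(10) = 4 such elements.

Answer: 4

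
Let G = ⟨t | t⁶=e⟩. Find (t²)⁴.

Compute successive powers of (t²), reducing at each step:
  (t²)²: (t²) · t² = t⁴
  (t²)³: (t⁴) · t² = e
  (t²)⁴: e · t² = t²

Answer: t²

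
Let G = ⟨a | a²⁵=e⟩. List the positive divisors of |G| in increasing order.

|G| = 25 = 5². By Lagrange's theorem the order of any subgroup divides 25; the divisors of 25 are 1, 5, 25.

Answer: 1, 5, 25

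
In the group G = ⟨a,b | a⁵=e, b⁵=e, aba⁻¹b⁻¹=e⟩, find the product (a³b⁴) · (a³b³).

Compute (a³b⁴) · (a³b³) by multiplying left to right and reducing via the relations at each step:
  (a³b⁴) · a³ = ab⁴
  (ab⁴) · b³ = ab²

Answer: ab²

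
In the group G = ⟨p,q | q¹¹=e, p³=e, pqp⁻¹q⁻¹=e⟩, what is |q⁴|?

Compute successive powers until reaching e:
  (q⁴)¹ = q⁴, (q⁴)² = q⁸, (q⁴)³ = q, (q⁴)⁴ = q⁵, (q⁴)⁵ = q⁹, (q⁴)⁶ = q², (q⁴)⁷ = q⁶, (q⁴)⁸ = q¹⁰, (q⁴)⁹ = q³, (q⁴)¹⁰ = q⁷, (q⁴)¹¹ = e.
The smallest positive k with (q⁴)ᵏ = e is 11.

Answer: 11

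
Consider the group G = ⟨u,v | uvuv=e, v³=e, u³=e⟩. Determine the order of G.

Enumerate words in the generators, reducing via the relations: the distinct elements are
  {e, u, v, uv, u², v², uv², u²v, vu², v²u, uv²u, u²v²}.
No further products give new elements, so |G| = 12.

Answer: 12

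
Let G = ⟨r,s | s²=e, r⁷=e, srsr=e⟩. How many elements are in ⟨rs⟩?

|⟨rs⟩| equals the order of rs. Compute successive powers until reaching e:
  (rs)¹ = rs, (rs)² = e.
The smallest positive k with (rs)ᵏ = e is 2, so |⟨rs⟩| = 2.

Answer: 2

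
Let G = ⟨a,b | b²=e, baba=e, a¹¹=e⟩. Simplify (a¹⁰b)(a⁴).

Compute (a¹⁰b) · (a⁴) by multiplying left to right and reducing via the relations at each step:
  (a¹⁰b) · a⁴ = a⁶b

Answer: a⁶b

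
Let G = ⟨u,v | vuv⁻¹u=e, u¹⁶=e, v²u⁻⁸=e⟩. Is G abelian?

u·v = uv but v·u = u⁷v⁻¹, so u·v ≠ v·u and G is not abelian.

Answer: No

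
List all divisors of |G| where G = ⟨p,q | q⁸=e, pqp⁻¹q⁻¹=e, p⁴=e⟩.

|G| = 32 = 2⁵. By Lagrange's theorem the order of any subgroup divides 32; the divisors of 32 are 1, 2, 4, 8, 16, 32.

Answer: 1, 2, 4, 8, 16, 32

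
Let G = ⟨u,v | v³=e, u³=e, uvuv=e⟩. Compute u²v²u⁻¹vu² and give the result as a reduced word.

Multiply left to right, reducing at each step:
  (u²) · v² = u²v²
  (u²v²) · u⁻¹ = v
  v · v = v²
  (v²) · u² = uv

Answer: uv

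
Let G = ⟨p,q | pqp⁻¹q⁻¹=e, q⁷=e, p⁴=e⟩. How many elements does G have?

Enumerate words in the generators, reducing via the relations: the distinct elements are
  {e, p, q, pq, p², p³, q², q³, q⁴, q⁵, q⁶, pq², pq³, pq⁴, pq⁵, pq⁶, p²q, p³q, p²q², p²q³, p²q⁴, p²q⁵, p²q⁶, p³q², p³q³, p³q⁴, p³q⁵, p³q⁶}.
No further products give new elements, so |G| = 28.

Answer: 28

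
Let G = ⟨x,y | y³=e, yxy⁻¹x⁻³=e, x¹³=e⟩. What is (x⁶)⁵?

Compute successive powers of (x⁶), reducing at each step:
  (x⁶)²: (x⁶) · x⁶ = x¹²
  (x⁶)³: (x¹²) · x⁶ = x⁵
  (x⁶)⁴: (x⁵) · x⁶ = x¹¹
  (x⁶)⁵: (x¹¹) · x⁶ = x⁴

Answer: x⁴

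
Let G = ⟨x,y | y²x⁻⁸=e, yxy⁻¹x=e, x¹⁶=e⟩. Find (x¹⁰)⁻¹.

The order of (x¹⁰) is 8 (smallest k with (x¹⁰)ᵏ = e), so (x¹⁰)⁻¹ = (x¹⁰)⁷ = x⁶.
Check: (x¹⁰) · (x⁶) → (x¹⁰) · x⁶ = e, giving e as required.

Answer: x⁶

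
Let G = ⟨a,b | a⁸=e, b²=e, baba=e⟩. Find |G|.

Enumerate words in the generators, reducing via the relations: the distinct elements are
  {a, b, e, ab, a², a³, a⁴, a⁵, a⁶, a⁷, a²b, a³b, a⁴b, a⁵b, a⁶b, a⁷b}.
No further products give new elements, so |G| = 16.

Answer: 16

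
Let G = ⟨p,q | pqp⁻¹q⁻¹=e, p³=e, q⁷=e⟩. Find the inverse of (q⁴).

The order of (q⁴) is 7 (smallest k with (q⁴)ᵏ = e), so (q⁴)⁻¹ = (q⁴)⁶ = q³.
Check: (q⁴) · (q³) → (q⁴) · q³ = e, giving e as required.

Answer: q³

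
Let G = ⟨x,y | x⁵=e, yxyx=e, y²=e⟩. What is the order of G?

Enumerate words in the generators, reducing via the relations: the distinct elements are
  {e, x, y, xy, x², x³, x⁴, x²y, x³y, x⁴y}.
No further products give new elements, so |G| = 10.

Answer: 10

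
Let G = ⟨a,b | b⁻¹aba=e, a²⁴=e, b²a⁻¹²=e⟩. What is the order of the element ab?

Compute successive powers until reaching e:
  (ab)¹ = ab, (ab)² = a¹², (ab)³ = ab⁻¹, (ab)⁴ = e.
The smallest positive k with (ab)ᵏ = e is 4.

Answer: 4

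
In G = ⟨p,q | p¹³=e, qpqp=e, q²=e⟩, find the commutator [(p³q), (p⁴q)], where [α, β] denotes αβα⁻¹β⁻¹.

[(p³q), (p⁴q)] = (p³q)·(p⁴q)·(p³q)⁻¹·(p⁴q)⁻¹.
  (p³q) · (p⁴q) = p¹²
  (p¹²) · (p³q) = p²q
  (p²q) · (p⁴q) = p¹¹

Answer: p¹¹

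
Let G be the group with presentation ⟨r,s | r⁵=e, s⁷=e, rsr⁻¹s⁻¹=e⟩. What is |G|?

Enumerate words in the generators, reducing via the relations: the distinct elements are
  {e, r, s, rs, r², r³, r⁴, s², s³, s⁴, s⁵, s⁶, rs², rs³, rs⁴, rs⁵, rs⁶, r²s, r³s, r⁴s, r²s², r²s³, r²s⁴, r²s⁵, r²s⁶, r³s², r³s³, r³s⁴, r³s⁵, r³s⁶, r⁴s², r⁴s³, r⁴s⁴, r⁴s⁵, r⁴s⁶}.
No further products give new elements, so |G| = 35.

Answer: 35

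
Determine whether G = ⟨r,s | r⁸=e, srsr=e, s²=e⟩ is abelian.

r·s = rs but s·r = r⁷s, so r·s ≠ s·r and G is not abelian.

Answer: No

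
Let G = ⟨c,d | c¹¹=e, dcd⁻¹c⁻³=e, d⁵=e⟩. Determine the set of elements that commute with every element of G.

An element z ∈ Z(G) iff z commutes with every generator.
For example e is central: e·c = c = c·e; e·d = d = d·e.
Whereas c ∉ Z(G) since c·d = cd ≠ c³d = d·c.
Checking each of the 55 elements this way gives Z(G) = {e}, of order 1.

Answer: {e}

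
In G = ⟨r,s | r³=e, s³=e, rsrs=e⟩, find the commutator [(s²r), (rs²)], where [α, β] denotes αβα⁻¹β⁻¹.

[(s²r), (rs²)] = (s²r)·(rs²)·(s²r)⁻¹·(rs²)⁻¹.
  (s²r) · (rs²) = r
  r · (r²s) = s
  s · (sr²) = rs

Answer: rs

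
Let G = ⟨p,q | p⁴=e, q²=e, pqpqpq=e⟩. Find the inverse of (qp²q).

The order of (qp²q) is 2 (smallest k with (qp²q)ᵏ = e), so (qp²q)⁻¹ = (qp²q)¹ = qp²q.
Check: (qp²q) · (qp²q) → (qp²q) · q = qp²;   (qp²) · p² = q;   q · q = e, giving e as required.

Answer: qp²q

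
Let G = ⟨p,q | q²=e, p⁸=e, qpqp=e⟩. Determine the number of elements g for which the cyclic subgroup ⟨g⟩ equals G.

⟨g⟩ = G would require ord(g) = |G| = 16, but the maximum element order in G is 8 < 16. So G is not cyclic and no single element generates it: the count is 0.

Answer: 0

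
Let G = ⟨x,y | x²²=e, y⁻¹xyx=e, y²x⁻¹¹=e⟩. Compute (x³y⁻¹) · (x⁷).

Compute (x³y⁻¹) · (x⁷) by multiplying left to right and reducing via the relations at each step:
  (x³y⁻¹) · x⁷ = x⁷y

Answer: x⁷y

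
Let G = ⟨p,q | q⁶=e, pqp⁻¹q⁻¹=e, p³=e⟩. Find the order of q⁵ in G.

Compute successive powers until reaching e:
  (q⁵)¹ = q⁵, (q⁵)² = q⁴, (q⁵)³ = q³, (q⁵)⁴ = q², (q⁵)⁵ = q, (q⁵)⁶ = e.
The smallest positive k with (q⁵)ᵏ = e is 6.

Answer: 6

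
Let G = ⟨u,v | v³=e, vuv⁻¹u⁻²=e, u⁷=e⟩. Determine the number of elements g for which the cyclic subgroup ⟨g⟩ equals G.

⟨g⟩ = G would require ord(g) = |G| = 21, but the maximum element order in G is 7 < 21. So G is not cyclic and no single element generates it: the count is 0.

Answer: 0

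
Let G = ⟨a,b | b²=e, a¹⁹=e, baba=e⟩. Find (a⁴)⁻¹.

The order of (a⁴) is 19 (smallest k with (a⁴)ᵏ = e), so (a⁴)⁻¹ = (a⁴)¹⁸ = a¹⁵.
Check: (a⁴) · (a¹⁵) → (a⁴) · a¹⁵ = e, giving e as required.

Answer: a¹⁵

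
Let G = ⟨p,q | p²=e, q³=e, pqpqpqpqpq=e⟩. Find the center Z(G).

An element z ∈ Z(G) iff z commutes with every generator.
For example e is central: e·p = p = p·e; e·q = q = q·e.
Whereas p ∉ Z(G) since p·q = pq ≠ qp = q·p.
Checking each of the 60 elements this way gives Z(G) = {e}, of order 1.

Answer: {e}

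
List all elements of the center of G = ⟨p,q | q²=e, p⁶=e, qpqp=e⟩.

An element z ∈ Z(G) iff z commutes with every generator.
For example p³ is central: (p³)·p = p⁴ = p·(p³); (p³)·q = p³q = q·(p³).
Whereas p ∉ Z(G) since p·q = pq ≠ p⁵q = q·p.
Checking each of the 12 elements this way gives Z(G) = {e, p³}, of order 2.

Answer: {e, p³}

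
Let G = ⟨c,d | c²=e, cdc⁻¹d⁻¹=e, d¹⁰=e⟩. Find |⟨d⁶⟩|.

|⟨d⁶⟩| equals the order of d⁶. Compute successive powers until reaching e:
  (d⁶)¹ = d⁶, (d⁶)² = d², (d⁶)³ = d⁸, (d⁶)⁴ = d⁴, (d⁶)⁵ = e.
The smallest positive k with (d⁶)ᵏ = e is 5, so |⟨d⁶⟩| = 5.

Answer: 5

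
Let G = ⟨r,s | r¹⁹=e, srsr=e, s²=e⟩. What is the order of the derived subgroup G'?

G' = [G, G] is generated by all commutators. The generator-pair commutators are: [r, s] = r².
The subgroup they normally generate is {e, r, r², r³, r⁴, r⁵, r⁶, r⁷, r⁸, r⁹, r¹⁰, r¹¹, r¹², r¹³, r¹⁴, r¹⁵, r¹⁶, r¹⁷, r¹⁸}, of order 19.
Check: |G/G'| = 38/19 = 2 is the order of the abelianisation.

Answer: 19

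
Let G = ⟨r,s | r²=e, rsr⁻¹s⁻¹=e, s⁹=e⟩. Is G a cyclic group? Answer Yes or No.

|G| = 18. The element rs has order 18 (its powers give 18 distinct elements), so ⟨rs⟩ = G and G is cyclic.

Answer: Yes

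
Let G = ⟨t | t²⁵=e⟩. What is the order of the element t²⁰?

Compute successive powers until reaching e:
  (t²⁰)¹ = t²⁰, (t²⁰)² = t¹⁵, (t²⁰)³ = t¹⁰, (t²⁰)⁴ = t⁵, (t²⁰)⁵ = e.
The smallest positive k with (t²⁰)ᵏ = e is 5.

Answer: 5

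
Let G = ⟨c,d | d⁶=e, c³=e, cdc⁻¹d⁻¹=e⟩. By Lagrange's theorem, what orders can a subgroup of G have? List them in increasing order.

|G| = 18 = 2 · 3². By Lagrange's theorem the order of any subgroup divides 18; the divisors of 18 are 1, 2, 3, 6, 9, 18.

Answer: 1, 2, 3, 6, 9, 18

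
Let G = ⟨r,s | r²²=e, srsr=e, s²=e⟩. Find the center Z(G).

An element z ∈ Z(G) iff z commutes with every generator.
For example r¹¹ is central: (r¹¹)·r = r¹² = r·(r¹¹); (r¹¹)·s = r¹¹s = s·(r¹¹).
Whereas r ∉ Z(G) since r·s = rs ≠ r²¹s = s·r.
Checking each of the 44 elements this way gives Z(G) = {e, r¹¹}, of order 2.

Answer: {e, r¹¹}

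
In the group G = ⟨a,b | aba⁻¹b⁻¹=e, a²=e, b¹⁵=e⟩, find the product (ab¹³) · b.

Compute (ab¹³) · b by multiplying left to right and reducing via the relations at each step:
  (ab¹³) · b = ab¹⁴

Answer: ab¹⁴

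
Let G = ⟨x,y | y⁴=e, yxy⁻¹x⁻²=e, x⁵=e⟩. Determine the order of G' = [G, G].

G' = [G, G] is generated by all commutators. The generator-pair commutators are: [x, y] = x⁴.
The subgroup they normally generate is {e, x, x², x³, x⁴}, of order 5.
Check: |G/G'| = 20/5 = 4 is the order of the abelianisation.

Answer: 5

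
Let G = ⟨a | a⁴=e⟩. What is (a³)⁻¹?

The order of (a³) is 4 (smallest k with (a³)ᵏ = e), so (a³)⁻¹ = (a³)³ = a.
Check: (a³) · a → (a³) · a = e, giving e as required.

Answer: a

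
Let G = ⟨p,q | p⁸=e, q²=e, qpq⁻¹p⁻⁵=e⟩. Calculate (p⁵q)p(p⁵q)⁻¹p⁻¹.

[(p⁵q), p] = (p⁵q)·p·(p⁵q)⁻¹·p⁻¹.
  (p⁵q) · p = p²q
  (p²q) · (p⁷q) = p⁵
  (p⁵) · (p⁷) = p⁴

Answer: p⁴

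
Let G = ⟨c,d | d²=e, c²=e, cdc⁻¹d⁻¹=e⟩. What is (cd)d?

Compute (cd) · d by multiplying left to right and reducing via the relations at each step:
  (cd) · d = c

Answer: c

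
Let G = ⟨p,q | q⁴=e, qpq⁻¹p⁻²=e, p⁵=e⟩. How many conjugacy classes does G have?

The conjugacy classes (representative and size) are:
  [e] (size 1), [p⁴] (size 4), [p²q] (size 5), [q²] (size 5), [p³q³] (size 5).
Class equation: 1 + 4 + 5 + 5 + 5 = 20 = |G|. So G has 5 conjugacy classes.

Answer: 5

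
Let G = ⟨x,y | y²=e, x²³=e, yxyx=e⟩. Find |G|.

Enumerate words in the generators, reducing via the relations: the distinct elements are
  {e, x, y, xy, x², x³, x⁴, x⁵, x⁶, x⁷, x⁸, x⁹, x²y, x²², x²¹, x²⁰, x³y, x¹², x¹³, x¹¹, x¹⁰, x¹⁴, x¹⁵, x¹⁶, x¹⁷, x¹⁸, x¹⁹, x⁴y, x⁵y, x⁶y, x⁷y, x⁸y, x⁹y, x²²y, x²¹y, x²⁰y, x¹²y, x¹³y, x¹¹y, x¹⁰y, x¹⁴y, x¹⁵y, x¹⁶y, x¹⁷y, x¹⁸y, x¹⁹y}.
No further products give new elements, so |G| = 46.

Answer: 46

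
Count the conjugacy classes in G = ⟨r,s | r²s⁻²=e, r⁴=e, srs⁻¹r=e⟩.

The conjugacy classes (representative and size) are:
  [e] (size 1), [r³] (size 2), [r²] (size 1), [s⁻¹] (size 2), [rs] (size 2).
Class equation: 1 + 2 + 1 + 2 + 2 = 8 = |G|. So G has 5 conjugacy classes.

Answer: 5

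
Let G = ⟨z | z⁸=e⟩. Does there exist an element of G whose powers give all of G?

|G| = 8. The element z has order 8 (its powers give 8 distinct elements), so ⟨z⟩ = G and G is cyclic.

Answer: Yes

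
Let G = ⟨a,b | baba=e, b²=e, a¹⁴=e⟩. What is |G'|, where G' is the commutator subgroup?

G' = [G, G] is generated by all commutators. The generator-pair commutators are: [a, b] = a².
The subgroup they normally generate is {e, a², a⁴, a⁶, a⁸, a¹⁰, a¹²}, of order 7.
Check: |G/G'| = 28/7 = 4 is the order of the abelianisation.

Answer: 7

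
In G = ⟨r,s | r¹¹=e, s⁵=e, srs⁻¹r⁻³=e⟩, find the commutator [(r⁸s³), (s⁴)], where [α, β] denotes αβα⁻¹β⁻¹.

[(r⁸s³), (s⁴)] = (r⁸s³)·(s⁴)·(r⁸s³)⁻¹·(s⁴)⁻¹.
  (r⁸s³) · (s⁴) = r⁸s²
  (r⁸s²) · (r⁵s²) = r⁹s⁴
  (r⁹s⁴) · s = r⁹

Answer: r⁹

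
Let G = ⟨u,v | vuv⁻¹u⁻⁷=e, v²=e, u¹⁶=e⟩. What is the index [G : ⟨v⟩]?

First find ord(v) by computing successive powers:
  v¹ = v, v² = e.
So |⟨v⟩| = ord(v) = 2. With |G| = 32, by Lagrange [G : ⟨v⟩] = 32/2 = 16.

Answer: 16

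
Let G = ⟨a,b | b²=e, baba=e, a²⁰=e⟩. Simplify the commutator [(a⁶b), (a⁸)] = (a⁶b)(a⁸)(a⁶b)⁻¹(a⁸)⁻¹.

[(a⁶b), (a⁸)] = (a⁶b)·(a⁸)·(a⁶b)⁻¹·(a⁸)⁻¹.
  (a⁶b) · (a⁸) = a¹⁸b
  (a¹⁸b) · (a⁶b) = a¹²
  (a¹²) · (a¹²) = a⁴

Answer: a⁴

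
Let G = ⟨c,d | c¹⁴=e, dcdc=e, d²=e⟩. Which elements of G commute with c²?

⟨c²⟩ ⊆ C_G(c²) since powers of c² commute with c²; so |C_G(c²)| ≥ |⟨c²⟩| = 7.
By orbit–stabilizer, |C_G(c²)| = |G| / |conj. class of c²| = 28 / 2 = 14.
The 14 elements commuting with c² are {e, c, c², c³, c⁴, c⁵, c⁶, c⁷, c⁸, c⁹, c¹⁰, c¹¹, c¹², c¹³}.

Answer: {e, c, c², c³, c⁴, c⁵, c⁶, c⁷, c⁸, c⁹, c¹⁰, c¹¹, c¹², c¹³}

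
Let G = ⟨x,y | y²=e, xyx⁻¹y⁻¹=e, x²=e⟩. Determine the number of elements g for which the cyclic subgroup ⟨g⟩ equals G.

⟨g⟩ = G would require ord(g) = |G| = 4, but the maximum element order in G is 2 < 4. So G is not cyclic and no single element generates it: the count is 0.

Answer: 0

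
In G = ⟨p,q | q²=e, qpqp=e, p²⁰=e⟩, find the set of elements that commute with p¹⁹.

⟨p¹⁹⟩ ⊆ C_G(p¹⁹) since powers of p¹⁹ commute with p¹⁹; so |C_G(p¹⁹)| ≥ |⟨p¹⁹⟩| = 20.
By orbit–stabilizer, |C_G(p¹⁹)| = |G| / |conj. class of p¹⁹| = 40 / 2 = 20.
The 20 elements commuting with p¹⁹ are {e, p, p², p³, p⁴, p⁵, p⁶, p⁷, p⁸, p⁹, p¹⁰, p¹¹, p¹², p¹³, p¹⁴, p¹⁵, p¹⁶, p¹⁷, p¹⁸, p¹⁹}.

Answer: {e, p, p², p³, p⁴, p⁵, p⁶, p⁷, p⁸, p⁹, p¹⁰, p¹¹, p¹², p¹³, p¹⁴, p¹⁵, p¹⁶, p¹⁷, p¹⁸, p¹⁹}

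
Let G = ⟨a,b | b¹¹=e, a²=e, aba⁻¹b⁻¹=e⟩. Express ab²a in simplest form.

Multiply left to right, reducing at each step:
  a · b² = ab²
  (ab²) · a = b²

Answer: b²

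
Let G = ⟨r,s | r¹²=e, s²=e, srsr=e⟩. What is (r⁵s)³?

Compute successive powers of (r⁵s), reducing at each step:
  (r⁵s)²: (r⁵s) · r⁵ = s;   s · s = e
  (r⁵s)³: e · r⁵ = r⁵;   (r⁵) · s = r⁵s

Answer: r⁵s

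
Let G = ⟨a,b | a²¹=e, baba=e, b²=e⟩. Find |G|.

Enumerate words in the generators, reducing via the relations: the distinct elements are
  {a, b, e, ab, a², a³, a⁴, a⁵, a⁶, a⁷, a⁸, a⁹, a²b, a²⁰, a³b, a¹², a¹³, a¹¹, a¹⁰, a¹⁴, a¹⁵, a¹⁶, a¹⁷, a¹⁸, a¹⁹, a⁴b, a⁵b, a⁶b, a⁷b, a⁸b, a⁹b, a²⁰b, a¹²b, a¹³b, a¹¹b, a¹⁰b, a¹⁴b, a¹⁵b, a¹⁶b, a¹⁷b, a¹⁸b, a¹⁹b}.
No further products give new elements, so |G| = 42.

Answer: 42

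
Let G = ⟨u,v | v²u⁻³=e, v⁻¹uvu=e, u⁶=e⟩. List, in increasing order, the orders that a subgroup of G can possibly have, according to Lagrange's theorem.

|G| = 12 = 2² · 3. By Lagrange's theorem the order of any subgroup divides 12; the divisors of 12 are 1, 2, 3, 4, 6, 12.

Answer: 1, 2, 3, 4, 6, 12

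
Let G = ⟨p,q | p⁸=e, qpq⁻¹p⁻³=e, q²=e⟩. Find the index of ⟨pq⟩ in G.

First find ord(pq) by computing successive powers:
  (pq)¹ = pq, (pq)² = p⁴, (pq)³ = p⁵q, (pq)⁴ = e.
So |⟨pq⟩| = ord(pq) = 4. With |G| = 16, by Lagrange [G : ⟨pq⟩] = 16/4 = 4.

Answer: 4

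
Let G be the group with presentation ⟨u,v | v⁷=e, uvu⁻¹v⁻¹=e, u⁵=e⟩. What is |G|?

Enumerate words in the generators, reducing via the relations: the distinct elements are
  {e, u, v, uv, u², u³, u⁴, v², v³, v⁴, v⁵, v⁶, uv², uv³, uv⁴, uv⁵, uv⁶, u²v, u³v, u⁴v, u²v², u²v³, u²v⁴, u²v⁵, u²v⁶, u³v², u³v³, u³v⁴, u³v⁵, u³v⁶, u⁴v², u⁴v³, u⁴v⁴, u⁴v⁵, u⁴v⁶}.
No further products give new elements, so |G| = 35.

Answer: 35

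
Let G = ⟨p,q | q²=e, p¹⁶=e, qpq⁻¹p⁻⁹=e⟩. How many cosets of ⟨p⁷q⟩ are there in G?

First find ord(p⁷q) by computing successive powers:
  (p⁷q)¹ = p⁷q, (p⁷q)² = p⁶, (p⁷q)³ = p¹³q, (p⁷q)⁴ = p¹², (p⁷q)⁵ = p³q, (p⁷q)⁶ = p², (p⁷q)⁷ = p⁹q, (p⁷q)⁸ = p⁸, (p⁷q)⁹ = p¹⁵q, (p⁷q)¹⁰ = p¹⁴, (p⁷q)¹¹ = p⁵q, (p⁷q)¹² = p⁴, (p⁷q)¹³ = p¹¹q, (p⁷q)¹⁴ = p¹⁰, (p⁷q)¹⁵ = pq, (p⁷q)¹⁶ = e.
So |⟨p⁷q⟩| = ord(p⁷q) = 16. With |G| = 32, by Lagrange [G : ⟨p⁷q⟩] = 32/16 = 2.

Answer: 2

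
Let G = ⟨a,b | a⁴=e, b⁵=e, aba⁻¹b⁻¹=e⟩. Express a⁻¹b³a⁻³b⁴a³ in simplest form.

Multiply left to right, reducing at each step:
  (a³) · b³ = a³b³
  (a³b³) · a⁻³ = b³
  (b³) · b⁴ = b²
  (b²) · a³ = a³b²

Answer: a³b²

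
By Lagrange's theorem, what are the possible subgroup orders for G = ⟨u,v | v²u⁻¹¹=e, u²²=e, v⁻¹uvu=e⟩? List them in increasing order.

|G| = 44 = 2² · 11. By Lagrange's theorem the order of any subgroup divides 44; the divisors of 44 are 1, 2, 4, 11, 22, 44.

Answer: 1, 2, 4, 11, 22, 44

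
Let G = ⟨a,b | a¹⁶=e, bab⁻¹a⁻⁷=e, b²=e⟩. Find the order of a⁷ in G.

Compute successive powers until reaching e:
  (a⁷)¹ = a⁷, (a⁷)² = a¹⁴, (a⁷)³ = a⁵, (a⁷)⁴ = a¹², (a⁷)⁵ = a³, (a⁷)⁶ = a¹⁰, (a⁷)⁷ = a, (a⁷)⁸ = a⁸, (a⁷)⁹ = a¹⁵, (a⁷)¹⁰ = a⁶, (a⁷)¹¹ = a¹³, (a⁷)¹² = a⁴, (a⁷)¹³ = a¹¹, (a⁷)¹⁴ = a², (a⁷)¹⁵ = a⁹, (a⁷)¹⁶ = e.
The smallest positive k with (a⁷)ᵏ = e is 16.

Answer: 16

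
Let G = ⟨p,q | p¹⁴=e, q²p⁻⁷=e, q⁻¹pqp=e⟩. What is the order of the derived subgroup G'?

G' = [G, G] is generated by all commutators. The generator-pair commutators are: [p, q] = p².
The subgroup they normally generate is {e, p², p⁴, p⁶, p⁸, p¹⁰, p¹²}, of order 7.
Check: |G/G'| = 28/7 = 4 is the order of the abelianisation.

Answer: 7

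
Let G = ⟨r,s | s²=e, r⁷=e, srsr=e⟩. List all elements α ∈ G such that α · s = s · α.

⟨s⟩ ⊆ C_G(s) since powers of s commute with s; so |C_G(s)| ≥ |⟨s⟩| = 2.
By orbit–stabilizer, |C_G(s)| = |G| / |conj. class of s| = 14 / 7 = 2.
The 2 elements commuting with s are {e, s}.

Answer: {e, s}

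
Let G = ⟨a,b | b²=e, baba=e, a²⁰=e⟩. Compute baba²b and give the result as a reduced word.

Multiply left to right, reducing at each step:
  b · a = a¹⁹b
  (a¹⁹b) · b = a¹⁹
  (a¹⁹) · a² = a
  a · b = ab

Answer: ab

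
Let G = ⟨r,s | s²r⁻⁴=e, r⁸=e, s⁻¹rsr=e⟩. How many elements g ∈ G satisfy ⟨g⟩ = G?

⟨g⟩ = G would require ord(g) = |G| = 16, but the maximum element order in G is 8 < 16. So G is not cyclic and no single element generates it: the count is 0.

Answer: 0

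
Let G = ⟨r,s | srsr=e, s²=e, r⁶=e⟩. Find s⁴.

Compute successive powers of s, reducing at each step:
  s²: s · s = e
  s³: e · s = s
  s⁴: s · s = e

Answer: e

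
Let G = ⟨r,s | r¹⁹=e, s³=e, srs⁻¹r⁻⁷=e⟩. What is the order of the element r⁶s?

Compute successive powers until reaching e:
  (r⁶s)¹ = r⁶s, (r⁶s)² = r¹⁰s², (r⁶s)³ = e.
The smallest positive k with (r⁶s)ᵏ = e is 3.

Answer: 3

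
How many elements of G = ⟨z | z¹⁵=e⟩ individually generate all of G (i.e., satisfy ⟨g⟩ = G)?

G is cyclic of order 15. An element generates G iff its order is 15, and a cyclic group of order 15 has exactly φ(15) = 8 such elements.

Answer: 8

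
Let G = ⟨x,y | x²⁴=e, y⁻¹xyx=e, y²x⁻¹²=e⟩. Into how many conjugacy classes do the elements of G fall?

The conjugacy classes (representative and size) are:
  [e] (size 1), [x] (size 2), [x²] (size 2), [x³] (size 2), [x⁴] (size 2), [x⁵] (size 2), [x¹⁸] (size 2), [x⁷] (size 2), [x¹⁶] (size 2), [x¹⁵] (size 2), [x¹⁴] (size 2), [x¹³] (size 2), [x¹²] (size 1), [x⁶y] (size 12), [x⁵y⁻¹] (size 12).
Class equation: 1 + 2 + 2 + 2 + 2 + 2 + 2 + 2 + 2 + 2 + 2 + 2 + 1 + 12 + 12 = 48 = |G|. So G has 15 conjugacy classes.

Answer: 15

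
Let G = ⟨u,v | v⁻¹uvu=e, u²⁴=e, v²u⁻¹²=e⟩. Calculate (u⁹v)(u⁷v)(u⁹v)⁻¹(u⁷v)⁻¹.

[(u⁹v), (u⁷v)] = (u⁹v)·(u⁷v)·(u⁹v)⁻¹·(u⁷v)⁻¹.
  (u⁹v) · (u⁷v) = u¹⁴
  (u¹⁴) · (u⁹v⁻¹) = u¹¹v
  (u¹¹v) · (u⁷v⁻¹) = u⁴

Answer: u⁴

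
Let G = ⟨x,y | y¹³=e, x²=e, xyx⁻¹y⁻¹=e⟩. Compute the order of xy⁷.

Compute successive powers until reaching e:
  (xy⁷)¹ = xy⁷, (xy⁷)² = y, (xy⁷)³ = xy⁸, (xy⁷)⁴ = y², (xy⁷)⁵ = xy⁹, (xy⁷)⁶ = y³, (xy⁷)⁷ = xy¹⁰, (xy⁷)⁸ = y⁴, (xy⁷)⁹ = xy¹¹, (xy⁷)¹⁰ = y⁵, (xy⁷)¹¹ = xy¹², (xy⁷)¹² = y⁶, (xy⁷)¹³ = x, (xy⁷)¹⁴ = y⁷, (xy⁷)¹⁵ = xy, (xy⁷)¹⁶ = y⁸, (xy⁷)¹⁷ = xy², (xy⁷)¹⁸ = y⁹, (xy⁷)¹⁹ = xy³, (xy⁷)²⁰ = y¹⁰, (xy⁷)²¹ = xy⁴, (xy⁷)²² = y¹¹, (xy⁷)²³ = xy⁵, (xy⁷)²⁴ = y¹², (xy⁷)²⁵ = xy⁶, (xy⁷)²⁶ = e.
The smallest positive k with (xy⁷)ᵏ = e is 26.

Answer: 26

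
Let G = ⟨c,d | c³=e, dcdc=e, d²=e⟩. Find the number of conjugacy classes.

The conjugacy classes (representative and size) are:
  [e] (size 1), [c] (size 2), [cd] (size 3).
Class equation: 1 + 2 + 3 = 6 = |G|. So G has 3 conjugacy classes.

Answer: 3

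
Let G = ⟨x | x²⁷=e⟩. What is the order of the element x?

Compute successive powers until reaching e:
  x¹ = x, x² = x², x³ = x³, x⁴ = x⁴, x⁵ = x⁵, x⁶ = x⁶, x⁷ = x⁷, x⁸ = x⁸, x⁹ = x⁹, x¹⁰ = x¹⁰, x¹¹ = x¹¹, x¹² = x¹², x¹³ = x¹³, x¹⁴ = x¹⁴, x¹⁵ = x¹⁵, x¹⁶ = x¹⁶, x¹⁷ = x¹⁷, x¹⁸ = x¹⁸, x¹⁹ = x¹⁹, x²⁰ = x²⁰, x²¹ = x²¹, x²² = x²², x²³ = x²³, x²⁴ = x²⁴, x²⁵ = x²⁵, x²⁶ = x²⁶, x²⁷ = e.
The smallest positive k with xᵏ = e is 27.

Answer: 27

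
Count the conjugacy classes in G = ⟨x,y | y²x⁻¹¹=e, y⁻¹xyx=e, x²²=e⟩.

The conjugacy classes (representative and size) are:
  [e] (size 1), [x²¹] (size 2), [x²] (size 2), [x³] (size 2), [x¹⁸] (size 2), [x¹⁷] (size 2), [x⁶] (size 2), [x⁷] (size 2), [x⁸] (size 2), [x¹³] (size 2), [x¹²] (size 2), [x¹¹] (size 1), [x¹⁰y] (size 11), [x⁷y] (size 11).
Class equation: 1 + 2 + 2 + 2 + 2 + 2 + 2 + 2 + 2 + 2 + 2 + 1 + 11 + 11 = 44 = |G|. So G has 14 conjugacy classes.

Answer: 14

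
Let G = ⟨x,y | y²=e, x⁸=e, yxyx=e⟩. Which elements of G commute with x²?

⟨x²⟩ ⊆ C_G(x²) since powers of x² commute with x²; so |C_G(x²)| ≥ |⟨x²⟩| = 4.
By orbit–stabilizer, |C_G(x²)| = |G| / |conj. class of x²| = 16 / 2 = 8.
The 8 elements commuting with x² are {e, x, x², x³, x⁴, x⁵, x⁶, x⁷}.

Answer: {e, x, x², x³, x⁴, x⁵, x⁶, x⁷}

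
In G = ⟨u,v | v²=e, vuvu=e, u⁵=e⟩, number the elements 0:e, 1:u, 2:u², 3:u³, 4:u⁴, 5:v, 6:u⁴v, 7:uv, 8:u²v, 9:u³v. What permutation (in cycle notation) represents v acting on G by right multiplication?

(0 5)(1 7)(2 8)(3 9)(4 6)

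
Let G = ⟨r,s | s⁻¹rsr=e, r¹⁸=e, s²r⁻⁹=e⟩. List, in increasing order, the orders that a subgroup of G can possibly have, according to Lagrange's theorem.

|G| = 36 = 2² · 3². By Lagrange's theorem the order of any subgroup divides 36; the divisors of 36 are 1, 2, 3, 4, 6, 9, 12, 18, 36.

Answer: 1, 2, 3, 4, 6, 9, 12, 18, 36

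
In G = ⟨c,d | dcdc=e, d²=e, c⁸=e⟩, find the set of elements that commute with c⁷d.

⟨c⁷d⟩ ⊆ C_G(c⁷d) since powers of c⁷d commute with c⁷d; so |C_G(c⁷d)| ≥ |⟨c⁷d⟩| = 2.
By orbit–stabilizer, |C_G(c⁷d)| = |G| / |conj. class of c⁷d| = 16 / 4 = 4.
The 4 elements commuting with c⁷d are {e, c⁴, c⁷d, c³d}.

Answer: {e, c⁴, c⁷d, c³d}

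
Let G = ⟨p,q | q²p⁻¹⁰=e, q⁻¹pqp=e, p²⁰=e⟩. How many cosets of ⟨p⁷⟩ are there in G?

First find ord(p⁷) by computing successive powers:
  (p⁷)¹ = p⁷, (p⁷)² = p¹⁴, (p⁷)³ = p, (p⁷)⁴ = p⁸, (p⁷)⁵ = p¹⁵, (p⁷)⁶ = p², (p⁷)⁷ = p⁹, (p⁷)⁸ = p¹⁶, (p⁷)⁹ = p³, (p⁷)¹⁰ = p¹⁰, (p⁷)¹¹ = p¹⁷, (p⁷)¹² = p⁴, (p⁷)¹³ = p¹¹, (p⁷)¹⁴ = p¹⁸, (p⁷)¹⁵ = p⁵, (p⁷)¹⁶ = p¹², (p⁷)¹⁷ = p¹⁹, (p⁷)¹⁸ = p⁶, (p⁷)¹⁹ = p¹³, (p⁷)²⁰ = e.
So |⟨p⁷⟩| = ord(p⁷) = 20. With |G| = 40, by Lagrange [G : ⟨p⁷⟩] = 40/20 = 2.

Answer: 2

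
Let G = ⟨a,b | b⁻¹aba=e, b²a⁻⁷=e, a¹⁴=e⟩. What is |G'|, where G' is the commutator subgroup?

G' = [G, G] is generated by all commutators. The generator-pair commutators are: [a, b] = a².
The subgroup they normally generate is {e, a², a⁴, a⁶, a⁸, a¹⁰, a¹²}, of order 7.
Check: |G/G'| = 28/7 = 4 is the order of the abelianisation.

Answer: 7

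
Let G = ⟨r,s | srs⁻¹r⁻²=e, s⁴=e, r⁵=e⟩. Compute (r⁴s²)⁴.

Compute successive powers of (r⁴s²), reducing at each step:
  (r⁴s²)²: (r⁴s²) · r⁴ = s²;   (s²) · s² = e
  (r⁴s²)³: e · r⁴ = r⁴;   (r⁴) · s² = r⁴s²
  (r⁴s²)⁴: (r⁴s²) · r⁴ = s²;   (s²) · s² = e

Answer: e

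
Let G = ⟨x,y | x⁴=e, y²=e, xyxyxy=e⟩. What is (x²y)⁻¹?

The order of (x²y) is 4 (smallest k with (x²y)ᵏ = e), so (x²y)⁻¹ = (x²y)³ = yx².
Check: (x²y) · (yx²) → (x²y) · y = x²;   (x²) · x² = e, giving e as required.

Answer: yx²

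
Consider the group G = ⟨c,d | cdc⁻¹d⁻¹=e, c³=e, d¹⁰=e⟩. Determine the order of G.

Enumerate words in the generators, reducing via the relations: the distinct elements are
  {c, d, e, cd, c², d², d³, d⁴, d⁵, d⁶, d⁷, d⁸, d⁹, cd², cd³, cd⁴, cd⁵, cd⁶, cd⁷, cd⁸, cd⁹, c²d, c²d², c²d³, c²d⁴, c²d⁵, c²d⁶, c²d⁷, c²d⁸, c²d⁹}.
No further products give new elements, so |G| = 30.

Answer: 30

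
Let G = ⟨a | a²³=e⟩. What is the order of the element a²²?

Compute successive powers until reaching e:
  (a²²)¹ = a²², (a²²)² = a²¹, (a²²)³ = a²⁰, (a²²)⁴ = a¹⁹, (a²²)⁵ = a¹⁸, (a²²)⁶ = a¹⁷, (a²²)⁷ = a¹⁶, (a²²)⁸ = a¹⁵, (a²²)⁹ = a¹⁴, (a²²)¹⁰ = a¹³, (a²²)¹¹ = a¹², (a²²)¹² = a¹¹, (a²²)¹³ = a¹⁰, (a²²)¹⁴ = a⁹, (a²²)¹⁵ = a⁸, (a²²)¹⁶ = a⁷, (a²²)¹⁷ = a⁶, (a²²)¹⁸ = a⁵, (a²²)¹⁹ = a⁴, (a²²)²⁰ = a³, (a²²)²¹ = a², (a²²)²² = a, (a²²)²³ = e.
The smallest positive k with (a²²)ᵏ = e is 23.

Answer: 23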